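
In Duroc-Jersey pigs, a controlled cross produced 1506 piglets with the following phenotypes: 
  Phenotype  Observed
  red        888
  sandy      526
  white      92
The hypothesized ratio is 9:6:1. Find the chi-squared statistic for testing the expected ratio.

Expected counts for N = 1506 under a 9:6:1 ratio (total parts = 16):
  red: 1506 × 9/16 = 847.125
  sandy: 1506 × 6/16 = 564.75
  white: 1506 × 1/16 = 94.125
χ² = Σ (O − E)² / E
  red: (888 − 847.125)² / 847.125 = 1.9723
  sandy: (526 − 564.75)² / 564.75 = 2.6588
  white: (92 − 94.125)² / 94.125 = 0.0480
χ² = 1.9723 + 2.6588 + 0.0480 = 4.6791 ≈ 4.679

4.679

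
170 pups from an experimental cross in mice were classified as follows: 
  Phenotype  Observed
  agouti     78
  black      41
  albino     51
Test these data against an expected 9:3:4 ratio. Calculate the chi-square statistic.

7.561

Expected counts for N = 170 under a 9:3:4 ratio (total parts = 16):
  agouti: 170 × 9/16 = 95.625
  black: 170 × 3/16 = 31.875
  albino: 170 × 4/16 = 42.5
χ² = Σ (O − E)² / E
  agouti: (78 − 95.625)² / 95.625 = 3.2485
  black: (41 − 31.875)² / 31.875 = 2.6123
  albino: (51 − 42.5)² / 42.5 = 1.7000
χ² = 3.2485 + 2.6123 + 1.7000 = 7.5608 ≈ 7.561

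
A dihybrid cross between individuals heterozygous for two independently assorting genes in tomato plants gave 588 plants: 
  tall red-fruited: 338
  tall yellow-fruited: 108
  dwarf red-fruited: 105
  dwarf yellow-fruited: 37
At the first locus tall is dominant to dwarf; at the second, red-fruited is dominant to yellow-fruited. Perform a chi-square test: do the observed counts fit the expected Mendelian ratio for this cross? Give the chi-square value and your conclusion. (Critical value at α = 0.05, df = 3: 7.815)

A dihybrid F₂ with independent assortment and complete dominance at both loci gives a 9:3:3:1 phenotypic ratio.
The 9:3:3:1 ratio has 16 parts, so with N = 588 the expected counts are:
  tall red-fruited: 588 × 9/16 = 330.75
  tall yellow-fruited: 588 × 3/16 = 110.25
  dwarf red-fruited: 588 × 3/16 = 110.25
  dwarf yellow-fruited: 588 × 1/16 = 36.75
χ² = Σ (O − E)² / E
  tall red-fruited: (338 − 330.75)² / 330.75 = 0.1589
  tall yellow-fruited: (108 − 110.25)² / 110.25 = 0.0459
  dwarf red-fruited: (105 − 110.25)² / 110.25 = 0.2500
  dwarf yellow-fruited: (37 − 36.75)² / 36.75 = 0.0017
χ² = 0.1589 + 0.0459 + 0.2500 + 0.0017 = 0.4565 ≈ 0.457
Degrees of freedom = 4 − 1 = 3; critical value at α = 0.05 is 7.815.
Since 0.457 < 7.815, we fail to reject the null hypothesis — the data are consistent with the 9:3:3:1 ratio.

0.457; consistent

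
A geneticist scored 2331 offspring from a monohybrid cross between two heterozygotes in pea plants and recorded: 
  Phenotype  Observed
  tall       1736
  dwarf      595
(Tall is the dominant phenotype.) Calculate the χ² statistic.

0.343

For a monohybrid cross between heterozygotes with complete dominance, the expected phenotypic ratio is 3:1.
Expected counts for N = 2331 under a 3:1 ratio (total parts = 4):
  tall: 2331 × 3/4 = 1748.25
  dwarf: 2331 × 1/4 = 582.75
χ² = Σ (O − E)² / E
  tall: (1736 − 1748.25)² / 1748.25 = 0.0858
  dwarf: (595 − 582.75)² / 582.75 = 0.2575
χ² = 0.0858 + 0.2575 = 0.3433 ≈ 0.343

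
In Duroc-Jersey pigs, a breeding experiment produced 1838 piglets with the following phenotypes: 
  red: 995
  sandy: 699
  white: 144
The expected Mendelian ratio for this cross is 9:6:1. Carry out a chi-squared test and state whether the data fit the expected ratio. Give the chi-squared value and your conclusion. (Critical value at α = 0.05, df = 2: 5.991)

8.984; not consistent

Total ratio parts = 16. Expected numbers out of 1838:
  red: 1838 × 9/16 = 1033.875
  sandy: 1838 × 6/16 = 689.25
  white: 1838 × 1/16 = 114.875
χ² = Σ (O − E)² / E
  red: (995 − 1033.875)² / 1033.875 = 1.4617
  sandy: (699 − 689.25)² / 689.25 = 0.1379
  white: (144 − 114.875)² / 114.875 = 7.3842
χ² = 1.4617 + 0.1379 + 7.3842 = 8.9838 ≈ 8.984
Degrees of freedom = 3 − 1 = 2; critical value at α = 0.05 is 5.991.
Since 8.984 > 5.991, we reject the null hypothesis — the data do not fit the 9:6:1 ratio.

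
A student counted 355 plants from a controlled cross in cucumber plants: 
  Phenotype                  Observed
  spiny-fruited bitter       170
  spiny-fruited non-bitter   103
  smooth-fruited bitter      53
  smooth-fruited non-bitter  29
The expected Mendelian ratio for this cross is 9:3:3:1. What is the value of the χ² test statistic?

29.215

Under the 9:3:3:1 hypothesis (Σ ratio = 16, N = 355):
  spiny-fruited bitter: 355 × 9/16 = 199.6875
  spiny-fruited non-bitter: 355 × 3/16 = 66.5625
  smooth-fruited bitter: 355 × 3/16 = 66.5625
  smooth-fruited non-bitter: 355 × 1/16 = 22.1875
χ² = Σ (O − E)² / E
  spiny-fruited bitter: (170 − 199.6875)² / 199.6875 = 4.4136
  spiny-fruited non-bitter: (103 − 66.5625)² / 66.5625 = 19.9465
  smooth-fruited bitter: (53 − 66.5625)² / 66.5625 = 2.7634
  smooth-fruited non-bitter: (29 − 22.1875)² / 22.1875 = 2.0917
χ² = 4.4136 + 19.9465 + 2.7634 + 2.0917 = 29.2152 ≈ 29.215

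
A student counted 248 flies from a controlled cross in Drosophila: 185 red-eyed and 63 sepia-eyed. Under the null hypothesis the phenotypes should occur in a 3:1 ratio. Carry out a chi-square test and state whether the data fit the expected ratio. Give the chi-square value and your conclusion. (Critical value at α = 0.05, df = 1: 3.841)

0.022; consistent

Under the 3:1 hypothesis (Σ ratio = 4, N = 248):
  red-eyed: 248 × 3/4 = 186
  sepia-eyed: 248 × 1/4 = 62
χ² = Σ (O − E)² / E
  red-eyed: (185 − 186)² / 186 = 0.0054
  sepia-eyed: (63 − 62)² / 62 = 0.0161
χ² = 0.0054 + 0.0161 = 0.0215 ≈ 0.022
Degrees of freedom = 2 − 1 = 1; critical value at α = 0.05 is 3.841.
Since 0.022 < 3.841, we fail to reject the null hypothesis — the data are consistent with the 3:1 ratio.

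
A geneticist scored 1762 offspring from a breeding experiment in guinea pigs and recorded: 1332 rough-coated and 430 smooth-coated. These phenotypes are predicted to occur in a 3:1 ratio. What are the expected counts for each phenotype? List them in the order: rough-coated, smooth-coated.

1321.5, 440.5

Expected counts for N = 1762 under a 3:1 ratio (total parts = 4):
  rough-coated: 1762 × 3/4 = 1321.5
  smooth-coated: 1762 × 1/4 = 440.5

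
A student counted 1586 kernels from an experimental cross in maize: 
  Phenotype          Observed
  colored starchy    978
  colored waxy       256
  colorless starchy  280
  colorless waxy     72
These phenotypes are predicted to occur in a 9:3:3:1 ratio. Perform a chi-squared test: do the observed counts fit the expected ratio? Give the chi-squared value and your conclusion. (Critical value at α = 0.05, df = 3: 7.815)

Total ratio parts = 16. Expected numbers out of 1586:
  colored starchy: 1586 × 9/16 = 892.125
  colored waxy: 1586 × 3/16 = 297.375
  colorless starchy: 1586 × 3/16 = 297.375
  colorless waxy: 1586 × 1/16 = 99.125
χ² = Σ (O − E)² / E
  colored starchy: (978 − 892.125)² / 892.125 = 8.2662
  colored waxy: (256 − 297.375)² / 297.375 = 5.7567
  colorless starchy: (280 − 297.375)² / 297.375 = 1.0152
  colorless waxy: (72 − 99.125)² / 99.125 = 7.4226
χ² = 8.2662 + 5.7567 + 1.0152 + 7.4226 = 22.4607 ≈ 22.461
Degrees of freedom = 4 − 1 = 3; critical value at α = 0.05 is 7.815.
Since 22.461 > 7.815, we reject the null hypothesis — the data do not fit the 9:3:3:1 ratio.

22.461; not consistent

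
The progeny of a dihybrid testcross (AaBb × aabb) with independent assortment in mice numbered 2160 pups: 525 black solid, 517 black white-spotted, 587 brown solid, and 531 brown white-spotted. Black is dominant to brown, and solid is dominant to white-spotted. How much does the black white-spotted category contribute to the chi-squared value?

A dihybrid testcross with independent assortment gives a 1:1:1:1 ratio.
Expected counts for N = 2160 under a 1:1:1:1 ratio (total parts = 4):
  black solid: 2160 × 1/4 = 540
  black white-spotted: 2160 × 1/4 = 540
  brown solid: 2160 × 1/4 = 540
  brown white-spotted: 2160 × 1/4 = 540
Contribution of black white-spotted: (517 − 540)² / 540 = 0.9796

0.980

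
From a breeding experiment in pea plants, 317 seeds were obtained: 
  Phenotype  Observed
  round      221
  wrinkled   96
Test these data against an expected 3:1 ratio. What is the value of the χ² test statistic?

The 3:1 ratio has 4 parts, so with N = 317 the expected counts are:
  round: 317 × 3/4 = 237.75
  wrinkled: 317 × 1/4 = 79.25
χ² = Σ (O − E)² / E
  round: (221 − 237.75)² / 237.75 = 1.1801
  wrinkled: (96 − 79.25)² / 79.25 = 3.5402
χ² = 1.1801 + 3.5402 = 4.7203 ≈ 4.720

4.720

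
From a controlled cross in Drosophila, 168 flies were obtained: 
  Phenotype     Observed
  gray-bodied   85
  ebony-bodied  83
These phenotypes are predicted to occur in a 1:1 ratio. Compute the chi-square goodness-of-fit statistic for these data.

Under the 1:1 hypothesis (Σ ratio = 2, N = 168):
  gray-bodied: 168 × 1/2 = 84
  ebony-bodied: 168 × 1/2 = 84
χ² = Σ (O − E)² / E
  gray-bodied: (85 − 84)² / 84 = 0.0119
  ebony-bodied: (83 − 84)² / 84 = 0.0119
χ² = 0.0119 + 0.0119 = 0.0238 ≈ 0.024

0.024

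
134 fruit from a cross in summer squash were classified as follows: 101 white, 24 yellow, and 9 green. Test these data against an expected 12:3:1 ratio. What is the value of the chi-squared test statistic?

The 12:3:1 ratio has 16 parts, so with N = 134 the expected counts are:
  white: 134 × 12/16 = 100.5
  yellow: 134 × 3/16 = 25.125
  green: 134 × 1/16 = 8.375
χ² = Σ (O − E)² / E
  white: (101 − 100.5)² / 100.5 = 0.0025
  yellow: (24 − 25.125)² / 25.125 = 0.0504
  green: (9 − 8.375)² / 8.375 = 0.0466
χ² = 0.0025 + 0.0504 + 0.0466 = 0.0995 ≈ 0.100

0.100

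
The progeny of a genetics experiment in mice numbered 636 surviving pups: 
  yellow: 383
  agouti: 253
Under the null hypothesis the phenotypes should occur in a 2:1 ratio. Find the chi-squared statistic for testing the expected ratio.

Total ratio parts = 3. Expected numbers out of 636:
  yellow: 636 × 2/3 = 424
  agouti: 636 × 1/3 = 212
χ² = Σ (O − E)² / E
  yellow: (383 − 424)² / 424 = 3.9646
  agouti: (253 − 212)² / 212 = 7.9292
χ² = 3.9646 + 7.9292 = 11.8938 ≈ 11.894

11.894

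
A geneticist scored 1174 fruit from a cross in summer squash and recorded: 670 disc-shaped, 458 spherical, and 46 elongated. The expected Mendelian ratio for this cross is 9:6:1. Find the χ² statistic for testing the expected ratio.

11.069

The 9:6:1 ratio has 16 parts, so with N = 1174 the expected counts are:
  disc-shaped: 1174 × 9/16 = 660.375
  spherical: 1174 × 6/16 = 440.25
  elongated: 1174 × 1/16 = 73.375
χ² = Σ (O − E)² / E
  disc-shaped: (670 − 660.375)² / 660.375 = 0.1403
  spherical: (458 − 440.25)² / 440.25 = 0.7156
  elongated: (46 − 73.375)² / 73.375 = 10.2132
χ² = 0.1403 + 0.7156 + 10.2132 = 11.0691 ≈ 11.069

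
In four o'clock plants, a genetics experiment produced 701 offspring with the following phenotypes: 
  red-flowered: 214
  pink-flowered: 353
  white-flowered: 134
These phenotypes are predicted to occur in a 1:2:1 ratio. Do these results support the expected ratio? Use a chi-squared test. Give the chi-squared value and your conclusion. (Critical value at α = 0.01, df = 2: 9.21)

The 1:2:1 ratio has 4 parts, so with N = 701 the expected counts are:
  red-flowered: 701 × 1/4 = 175.25
  pink-flowered: 701 × 2/4 = 350.5
  white-flowered: 701 × 1/4 = 175.25
χ² = Σ (O − E)² / E
  red-flowered: (214 − 175.25)² / 175.25 = 8.5681
  pink-flowered: (353 − 350.5)² / 350.5 = 0.0178
  white-flowered: (134 − 175.25)² / 175.25 = 9.7093
χ² = 8.5681 + 0.0178 + 9.7093 = 18.2952 ≈ 18.295
Degrees of freedom = 3 − 1 = 2; critical value at α = 0.01 is 9.21.
Since 18.295 > 9.21, we reject the null hypothesis — the data do not fit the 1:2:1 ratio.

18.295; not consistent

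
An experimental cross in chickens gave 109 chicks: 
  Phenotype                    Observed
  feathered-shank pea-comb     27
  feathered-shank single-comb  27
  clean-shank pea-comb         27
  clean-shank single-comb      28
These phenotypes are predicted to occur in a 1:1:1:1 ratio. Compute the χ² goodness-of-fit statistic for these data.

Under the 1:1:1:1 hypothesis (Σ ratio = 4, N = 109):
  feathered-shank pea-comb: 109 × 1/4 = 27.25
  feathered-shank single-comb: 109 × 1/4 = 27.25
  clean-shank pea-comb: 109 × 1/4 = 27.25
  clean-shank single-comb: 109 × 1/4 = 27.25
χ² = Σ (O − E)² / E
  feathered-shank pea-comb: (27 − 27.25)² / 27.25 = 0.0023
  feathered-shank single-comb: (27 − 27.25)² / 27.25 = 0.0023
  clean-shank pea-comb: (27 − 27.25)² / 27.25 = 0.0023
  clean-shank single-comb: (28 − 27.25)² / 27.25 = 0.0206
χ² = 0.0023 + 0.0023 + 0.0023 + 0.0206 = 0.0275 ≈ 0.028

0.028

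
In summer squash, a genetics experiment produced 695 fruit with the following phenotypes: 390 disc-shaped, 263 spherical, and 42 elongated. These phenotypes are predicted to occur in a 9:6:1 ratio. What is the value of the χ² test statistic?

Expected counts for N = 695 under a 9:6:1 ratio (total parts = 16):
  disc-shaped: 695 × 9/16 = 390.9375
  spherical: 695 × 6/16 = 260.625
  elongated: 695 × 1/16 = 43.4375
χ² = Σ (O − E)² / E
  disc-shaped: (390 − 390.9375)² / 390.9375 = 0.0022
  spherical: (263 − 260.625)² / 260.625 = 0.0216
  elongated: (42 − 43.4375)² / 43.4375 = 0.0476
χ² = 0.0022 + 0.0216 + 0.0476 = 0.0714 ≈ 0.071

0.071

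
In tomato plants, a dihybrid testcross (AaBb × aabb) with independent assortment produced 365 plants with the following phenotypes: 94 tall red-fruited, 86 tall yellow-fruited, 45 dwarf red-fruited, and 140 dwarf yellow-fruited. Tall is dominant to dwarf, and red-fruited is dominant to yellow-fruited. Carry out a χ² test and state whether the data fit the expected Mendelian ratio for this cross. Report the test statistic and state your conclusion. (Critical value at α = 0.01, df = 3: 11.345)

A dihybrid testcross with independent assortment gives a 1:1:1:1 ratio.
Total ratio parts = 4. Expected numbers out of 365:
  tall red-fruited: 365 × 1/4 = 91.25
  tall yellow-fruited: 365 × 1/4 = 91.25
  dwarf red-fruited: 365 × 1/4 = 91.25
  dwarf yellow-fruited: 365 × 1/4 = 91.25
χ² = Σ (O − E)² / E
  tall red-fruited: (94 − 91.25)² / 91.25 = 0.0829
  tall yellow-fruited: (86 − 91.25)² / 91.25 = 0.3021
  dwarf red-fruited: (45 − 91.25)² / 91.25 = 23.4418
  dwarf yellow-fruited: (140 − 91.25)² / 91.25 = 26.0445
χ² = 0.0829 + 0.3021 + 23.4418 + 26.0445 = 49.8713 ≈ 49.871
Degrees of freedom = 4 − 1 = 3; critical value at α = 0.01 is 11.345.
Since 49.871 > 11.345, we reject the null hypothesis — the data do not fit the 1:1:1:1 ratio.

49.871; not consistent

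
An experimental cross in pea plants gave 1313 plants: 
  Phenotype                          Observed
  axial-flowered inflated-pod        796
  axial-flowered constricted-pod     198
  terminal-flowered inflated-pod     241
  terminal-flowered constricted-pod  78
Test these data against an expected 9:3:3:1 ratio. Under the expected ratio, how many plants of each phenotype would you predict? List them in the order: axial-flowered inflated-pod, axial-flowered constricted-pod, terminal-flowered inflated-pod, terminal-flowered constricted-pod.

The 9:3:3:1 ratio has 16 parts, so with N = 1313 the expected counts are:
  axial-flowered inflated-pod: 1313 × 9/16 = 738.5625
  axial-flowered constricted-pod: 1313 × 3/16 = 246.1875
  terminal-flowered inflated-pod: 1313 × 3/16 = 246.1875
  terminal-flowered constricted-pod: 1313 × 1/16 = 82.0625

738.5625, 246.1875, 246.1875, 82.0625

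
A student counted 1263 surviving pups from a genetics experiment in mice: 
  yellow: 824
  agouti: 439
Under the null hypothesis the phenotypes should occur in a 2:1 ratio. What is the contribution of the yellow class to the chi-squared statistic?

Total ratio parts = 3. Expected numbers out of 1263:
  yellow: 1263 × 2/3 = 842
  agouti: 1263 × 1/3 = 421
Contribution of yellow: (824 − 842)² / 842 = 0.3848

0.385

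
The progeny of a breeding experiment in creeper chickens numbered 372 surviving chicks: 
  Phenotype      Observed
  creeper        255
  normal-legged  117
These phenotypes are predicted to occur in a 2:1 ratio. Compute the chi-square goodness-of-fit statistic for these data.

Under the 2:1 hypothesis (Σ ratio = 3, N = 372):
  creeper: 372 × 2/3 = 248
  normal-legged: 372 × 1/3 = 124
χ² = Σ (O − E)² / E
  creeper: (255 − 248)² / 248 = 0.1976
  normal-legged: (117 − 124)² / 124 = 0.3952
χ² = 0.1976 + 0.3952 = 0.5928 ≈ 0.593

0.593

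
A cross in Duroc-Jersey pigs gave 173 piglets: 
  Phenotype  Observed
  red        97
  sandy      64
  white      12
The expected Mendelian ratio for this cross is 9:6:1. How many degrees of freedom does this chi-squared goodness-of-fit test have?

A goodness-of-fit test with 3 phenotype classes has df = 3 − 1 = 2.

2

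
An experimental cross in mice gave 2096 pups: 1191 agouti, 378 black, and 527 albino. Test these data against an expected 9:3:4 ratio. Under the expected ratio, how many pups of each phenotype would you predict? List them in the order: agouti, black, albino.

1179, 393, 524

Total ratio parts = 16. Expected numbers out of 2096:
  agouti: 2096 × 9/16 = 1179
  black: 2096 × 3/16 = 393
  albino: 2096 × 4/16 = 524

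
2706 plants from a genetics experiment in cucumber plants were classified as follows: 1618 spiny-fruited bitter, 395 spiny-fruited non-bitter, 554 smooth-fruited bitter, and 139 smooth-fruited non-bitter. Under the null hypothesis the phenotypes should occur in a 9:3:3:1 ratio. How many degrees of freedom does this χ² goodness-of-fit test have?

A goodness-of-fit test with 4 phenotype classes has df = 4 − 1 = 3.

3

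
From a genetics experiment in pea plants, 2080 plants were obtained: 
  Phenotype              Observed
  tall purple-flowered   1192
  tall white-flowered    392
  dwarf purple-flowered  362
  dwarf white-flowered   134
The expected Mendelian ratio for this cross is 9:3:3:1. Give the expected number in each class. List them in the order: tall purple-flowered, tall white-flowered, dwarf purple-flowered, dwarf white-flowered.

1170, 390, 390, 130

Under the 9:3:3:1 hypothesis (Σ ratio = 16, N = 2080):
  tall purple-flowered: 2080 × 9/16 = 1170
  tall white-flowered: 2080 × 3/16 = 390
  dwarf purple-flowered: 2080 × 3/16 = 390
  dwarf white-flowered: 2080 × 1/16 = 130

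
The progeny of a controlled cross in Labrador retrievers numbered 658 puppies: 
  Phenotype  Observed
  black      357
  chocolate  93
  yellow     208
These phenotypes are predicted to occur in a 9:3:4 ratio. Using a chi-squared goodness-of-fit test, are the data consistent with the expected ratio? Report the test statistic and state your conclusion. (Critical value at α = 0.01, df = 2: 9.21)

19.447; not consistent

Total ratio parts = 16. Expected numbers out of 658:
  black: 658 × 9/16 = 370.125
  chocolate: 658 × 3/16 = 123.375
  yellow: 658 × 4/16 = 164.5
χ² = Σ (O − E)² / E
  black: (357 − 370.125)² / 370.125 = 0.4654
  chocolate: (93 − 123.375)² / 123.375 = 7.4783
  yellow: (208 − 164.5)² / 164.5 = 11.5030
χ² = 0.4654 + 7.4783 + 11.5030 = 19.4467 ≈ 19.447
Degrees of freedom = 3 − 1 = 2; critical value at α = 0.01 is 9.21.
Since 19.447 > 9.21, we reject the null hypothesis — the data do not fit the 9:3:4 ratio.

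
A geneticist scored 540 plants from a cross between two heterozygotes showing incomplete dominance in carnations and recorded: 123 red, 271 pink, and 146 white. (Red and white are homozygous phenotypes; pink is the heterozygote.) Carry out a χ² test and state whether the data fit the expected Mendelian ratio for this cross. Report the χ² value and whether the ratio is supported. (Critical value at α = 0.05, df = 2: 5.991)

1.967; consistent

With incomplete dominance, a heterozygote × heterozygote cross gives a 1:2:1 phenotypic ratio.
The 1:2:1 ratio has 4 parts, so with N = 540 the expected counts are:
  red: 540 × 1/4 = 135
  pink: 540 × 2/4 = 270
  white: 540 × 1/4 = 135
χ² = Σ (O − E)² / E
  red: (123 − 135)² / 135 = 1.0667
  pink: (271 − 270)² / 270 = 0.0037
  white: (146 − 135)² / 135 = 0.8963
χ² = 1.0667 + 0.0037 + 0.8963 = 1.9667 ≈ 1.967
Degrees of freedom = 3 − 1 = 2; critical value at α = 0.05 is 5.991.
Since 1.967 < 5.991, we fail to reject the null hypothesis — the data are consistent with the 1:2:1 ratio.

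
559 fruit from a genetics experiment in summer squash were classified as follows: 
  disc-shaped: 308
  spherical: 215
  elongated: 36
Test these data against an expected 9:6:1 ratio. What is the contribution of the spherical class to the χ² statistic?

0.138

The 9:6:1 ratio has 16 parts, so with N = 559 the expected counts are:
  disc-shaped: 559 × 9/16 = 314.4375
  spherical: 559 × 6/16 = 209.625
  elongated: 559 × 1/16 = 34.9375
Contribution of spherical: (215 − 209.625)² / 209.625 = 0.1378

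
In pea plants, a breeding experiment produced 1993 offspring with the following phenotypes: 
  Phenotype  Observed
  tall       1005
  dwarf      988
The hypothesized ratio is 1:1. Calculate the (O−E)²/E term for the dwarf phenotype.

0.073

Under the 1:1 hypothesis (Σ ratio = 2, N = 1993):
  tall: 1993 × 1/2 = 996.5
  dwarf: 1993 × 1/2 = 996.5
Contribution of dwarf: (988 − 996.5)² / 996.5 = 0.0725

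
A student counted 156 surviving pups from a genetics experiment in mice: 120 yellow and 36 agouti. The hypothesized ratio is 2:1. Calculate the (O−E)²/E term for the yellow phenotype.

Under the 2:1 hypothesis (Σ ratio = 3, N = 156):
  yellow: 156 × 2/3 = 104
  agouti: 156 × 1/3 = 52
Contribution of yellow: (120 − 104)² / 104 = 2.4615

2.462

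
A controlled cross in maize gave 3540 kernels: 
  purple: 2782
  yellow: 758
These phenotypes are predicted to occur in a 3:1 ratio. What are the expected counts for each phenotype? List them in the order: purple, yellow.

2655, 885

The 3:1 ratio has 4 parts, so with N = 3540 the expected counts are:
  purple: 3540 × 3/4 = 2655
  yellow: 3540 × 1/4 = 885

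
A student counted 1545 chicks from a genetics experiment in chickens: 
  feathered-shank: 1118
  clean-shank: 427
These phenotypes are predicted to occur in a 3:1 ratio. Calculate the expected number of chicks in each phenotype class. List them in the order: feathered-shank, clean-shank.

1158.75, 386.25

The 3:1 ratio has 4 parts, so with N = 1545 the expected counts are:
  feathered-shank: 1545 × 3/4 = 1158.75
  clean-shank: 1545 × 1/4 = 386.25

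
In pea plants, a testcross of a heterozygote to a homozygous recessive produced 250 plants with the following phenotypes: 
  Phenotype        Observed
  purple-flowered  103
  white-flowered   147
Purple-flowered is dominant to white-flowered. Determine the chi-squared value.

A testcross of a heterozygote (Aa × aa) gives a 1:1 phenotypic ratio.
The 1:1 ratio has 2 parts, so with N = 250 the expected counts are:
  purple-flowered: 250 × 1/2 = 125
  white-flowered: 250 × 1/2 = 125
χ² = Σ (O − E)² / E
  purple-flowered: (103 − 125)² / 125 = 3.8720
  white-flowered: (147 − 125)² / 125 = 3.8720
χ² = 3.8720 + 3.8720 = 7.744

7.744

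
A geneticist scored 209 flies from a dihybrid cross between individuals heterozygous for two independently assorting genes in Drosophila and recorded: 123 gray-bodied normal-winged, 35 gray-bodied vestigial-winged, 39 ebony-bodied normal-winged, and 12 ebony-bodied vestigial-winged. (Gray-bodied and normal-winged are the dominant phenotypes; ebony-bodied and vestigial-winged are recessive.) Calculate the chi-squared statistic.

A dihybrid F₂ with independent assortment and complete dominance at both loci gives a 9:3:3:1 phenotypic ratio.
The 9:3:3:1 ratio has 16 parts, so with N = 209 the expected counts are:
  gray-bodied normal-winged: 209 × 9/16 = 117.5625
  gray-bodied vestigial-winged: 209 × 3/16 = 39.1875
  ebony-bodied normal-winged: 209 × 3/16 = 39.1875
  ebony-bodied vestigial-winged: 209 × 1/16 = 13.0625
χ² = Σ (O − E)² / E
  gray-bodied normal-winged: (123 − 117.5625)² / 117.5625 = 0.2515
  gray-bodied vestigial-winged: (35 − 39.1875)² / 39.1875 = 0.4475
  ebony-bodied normal-winged: (39 − 39.1875)² / 39.1875 = 0.0009
  ebony-bodied vestigial-winged: (12 − 13.0625)² / 13.0625 = 0.0864
χ² = 0.2515 + 0.4475 + 0.0009 + 0.0864 = 0.7863 ≈ 0.786

0.786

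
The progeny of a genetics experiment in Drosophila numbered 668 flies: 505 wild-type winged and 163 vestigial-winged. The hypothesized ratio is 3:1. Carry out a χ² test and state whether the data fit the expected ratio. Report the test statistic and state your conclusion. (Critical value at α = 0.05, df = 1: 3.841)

0.128; consistent

Under the 3:1 hypothesis (Σ ratio = 4, N = 668):
  wild-type winged: 668 × 3/4 = 501
  vestigial-winged: 668 × 1/4 = 167
χ² = Σ (O − E)² / E
  wild-type winged: (505 − 501)² / 501 = 0.0319
  vestigial-winged: (163 − 167)² / 167 = 0.0958
χ² = 0.0319 + 0.0958 = 0.1277 ≈ 0.128
Degrees of freedom = 2 − 1 = 1; critical value at α = 0.05 is 3.841.
Since 0.128 < 3.841, we fail to reject the null hypothesis — the data are consistent with the 3:1 ratio.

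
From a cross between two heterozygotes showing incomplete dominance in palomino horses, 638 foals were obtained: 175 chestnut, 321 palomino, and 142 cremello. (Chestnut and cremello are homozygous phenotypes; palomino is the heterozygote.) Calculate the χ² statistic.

With incomplete dominance, a heterozygote × heterozygote cross gives a 1:2:1 phenotypic ratio.
The 1:2:1 ratio has 4 parts, so with N = 638 the expected counts are:
  chestnut: 638 × 1/4 = 159.5
  palomino: 638 × 2/4 = 319
  cremello: 638 × 1/4 = 159.5
χ² = Σ (O − E)² / E
  chestnut: (175 − 159.5)² / 159.5 = 1.5063
  palomino: (321 − 319)² / 319 = 0.0125
  cremello: (142 − 159.5)² / 159.5 = 1.9201
χ² = 1.5063 + 0.0125 + 1.9201 = 3.4389 ≈ 3.439

3.439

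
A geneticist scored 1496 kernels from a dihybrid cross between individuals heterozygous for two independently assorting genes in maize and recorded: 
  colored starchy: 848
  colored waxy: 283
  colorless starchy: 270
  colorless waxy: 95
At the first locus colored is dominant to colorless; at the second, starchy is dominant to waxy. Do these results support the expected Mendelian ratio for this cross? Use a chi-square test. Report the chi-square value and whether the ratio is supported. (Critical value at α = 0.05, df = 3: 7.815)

0.490; consistent

A dihybrid F₂ with independent assortment and complete dominance at both loci gives a 9:3:3:1 phenotypic ratio.
Expected counts for N = 1496 under a 9:3:3:1 ratio (total parts = 16):
  colored starchy: 1496 × 9/16 = 841.5
  colored waxy: 1496 × 3/16 = 280.5
  colorless starchy: 1496 × 3/16 = 280.5
  colorless waxy: 1496 × 1/16 = 93.5
χ² = Σ (O − E)² / E
  colored starchy: (848 − 841.5)² / 841.5 = 0.0502
  colored waxy: (283 − 280.5)² / 280.5 = 0.0223
  colorless starchy: (270 − 280.5)² / 280.5 = 0.3930
  colorless waxy: (95 − 93.5)² / 93.5 = 0.0241
χ² = 0.0502 + 0.0223 + 0.3930 + 0.0241 = 0.4896 ≈ 0.490
Degrees of freedom = 4 − 1 = 3; critical value at α = 0.05 is 7.815.
Since 0.490 < 7.815, we fail to reject the null hypothesis — the data are consistent with the 9:3:3:1 ratio.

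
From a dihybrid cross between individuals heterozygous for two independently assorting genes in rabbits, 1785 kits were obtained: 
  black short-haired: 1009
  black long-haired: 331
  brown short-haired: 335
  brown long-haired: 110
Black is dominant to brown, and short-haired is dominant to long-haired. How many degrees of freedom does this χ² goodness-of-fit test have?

3

A dihybrid F₂ with independent assortment and complete dominance at both loci gives a 9:3:3:1 phenotypic ratio.
A goodness-of-fit test with 4 phenotype classes has df = 4 − 1 = 3.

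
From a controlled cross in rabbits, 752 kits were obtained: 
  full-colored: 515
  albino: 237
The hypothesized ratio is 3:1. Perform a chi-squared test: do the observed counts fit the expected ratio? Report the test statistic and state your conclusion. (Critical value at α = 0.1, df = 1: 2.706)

17.028; not consistent

The 3:1 ratio has 4 parts, so with N = 752 the expected counts are:
  full-colored: 752 × 3/4 = 564
  albino: 752 × 1/4 = 188
χ² = Σ (O − E)² / E
  full-colored: (515 − 564)² / 564 = 4.2571
  albino: (237 − 188)² / 188 = 12.7713
χ² = 4.2571 + 12.7713 = 17.0284 ≈ 17.028
Degrees of freedom = 2 − 1 = 1; critical value at α = 0.1 is 2.706.
Since 17.028 > 2.706, we reject the null hypothesis — the data do not fit the 3:1 ratio.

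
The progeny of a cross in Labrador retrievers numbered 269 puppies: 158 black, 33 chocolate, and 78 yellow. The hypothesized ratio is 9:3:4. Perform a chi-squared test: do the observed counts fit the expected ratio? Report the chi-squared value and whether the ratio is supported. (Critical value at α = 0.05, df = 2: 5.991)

Under the 9:3:4 hypothesis (Σ ratio = 16, N = 269):
  black: 269 × 9/16 = 151.3125
  chocolate: 269 × 3/16 = 50.4375
  yellow: 269 × 4/16 = 67.25
χ² = Σ (O − E)² / E
  black: (158 − 151.3125)² / 151.3125 = 0.2956
  chocolate: (33 − 50.4375)² / 50.4375 = 6.0286
  yellow: (78 − 67.25)² / 67.25 = 1.7184
χ² = 0.2956 + 6.0286 + 1.7184 = 8.0426 ≈ 8.043
Degrees of freedom = 3 − 1 = 2; critical value at α = 0.05 is 5.991.
Since 8.043 > 5.991, we reject the null hypothesis — the data do not fit the 9:3:4 ratio.

8.043; not consistent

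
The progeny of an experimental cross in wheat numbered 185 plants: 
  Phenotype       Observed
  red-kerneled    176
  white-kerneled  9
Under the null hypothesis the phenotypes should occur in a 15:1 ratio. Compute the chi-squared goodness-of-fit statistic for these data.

Expected counts for N = 185 under a 15:1 ratio (total parts = 16):
  red-kerneled: 185 × 15/16 = 173.4375
  white-kerneled: 185 × 1/16 = 11.5625
χ² = Σ (O − E)² / E
  red-kerneled: (176 − 173.4375)² / 173.4375 = 0.0379
  white-kerneled: (9 − 11.5625)² / 11.5625 = 0.5679
χ² = 0.0379 + 0.5679 = 0.6058 ≈ 0.606

0.606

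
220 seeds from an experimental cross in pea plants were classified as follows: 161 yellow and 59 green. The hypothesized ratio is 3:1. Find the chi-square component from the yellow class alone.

0.097

Expected counts for N = 220 under a 3:1 ratio (total parts = 4):
  yellow: 220 × 3/4 = 165
  green: 220 × 1/4 = 55
Contribution of yellow: (161 − 165)² / 165 = 0.0970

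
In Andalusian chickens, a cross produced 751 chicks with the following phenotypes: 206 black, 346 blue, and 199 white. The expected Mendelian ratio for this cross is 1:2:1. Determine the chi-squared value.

Under the 1:2:1 hypothesis (Σ ratio = 4, N = 751):
  black: 751 × 1/4 = 187.75
  blue: 751 × 2/4 = 375.5
  white: 751 × 1/4 = 187.75
χ² = Σ (O − E)² / E
  black: (206 − 187.75)² / 187.75 = 1.7740
  blue: (346 − 375.5)² / 375.5 = 2.3176
  white: (199 − 187.75)² / 187.75 = 0.6741
χ² = 1.7740 + 2.3176 + 0.6741 = 4.7657 ≈ 4.766

4.766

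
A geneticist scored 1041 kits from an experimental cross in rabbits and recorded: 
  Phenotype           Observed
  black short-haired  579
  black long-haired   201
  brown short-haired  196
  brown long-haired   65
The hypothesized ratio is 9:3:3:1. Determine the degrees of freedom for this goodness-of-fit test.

3

A goodness-of-fit test with 4 phenotype classes has df = 4 − 1 = 3.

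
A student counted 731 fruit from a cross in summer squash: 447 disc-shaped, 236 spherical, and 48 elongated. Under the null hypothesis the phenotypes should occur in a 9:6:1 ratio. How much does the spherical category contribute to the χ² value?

Total ratio parts = 16. Expected numbers out of 731:
  disc-shaped: 731 × 9/16 = 411.1875
  spherical: 731 × 6/16 = 274.125
  elongated: 731 × 1/16 = 45.6875
Contribution of spherical: (236 − 274.125)² / 274.125 = 5.3024

5.302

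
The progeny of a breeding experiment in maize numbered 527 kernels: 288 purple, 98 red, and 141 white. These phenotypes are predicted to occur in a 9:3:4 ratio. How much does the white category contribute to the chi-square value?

0.649

Under the 9:3:4 hypothesis (Σ ratio = 16, N = 527):
  purple: 527 × 9/16 = 296.4375
  red: 527 × 3/16 = 98.8125
  white: 527 × 4/16 = 131.75
Contribution of white: (141 − 131.75)² / 131.75 = 0.6494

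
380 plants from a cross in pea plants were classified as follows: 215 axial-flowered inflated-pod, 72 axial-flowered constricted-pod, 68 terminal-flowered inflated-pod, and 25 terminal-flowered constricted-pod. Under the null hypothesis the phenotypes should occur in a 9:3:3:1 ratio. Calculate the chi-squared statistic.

0.229

Expected counts for N = 380 under a 9:3:3:1 ratio (total parts = 16):
  axial-flowered inflated-pod: 380 × 9/16 = 213.75
  axial-flowered constricted-pod: 380 × 3/16 = 71.25
  terminal-flowered inflated-pod: 380 × 3/16 = 71.25
  terminal-flowered constricted-pod: 380 × 1/16 = 23.75
χ² = Σ (O − E)² / E
  axial-flowered inflated-pod: (215 − 213.75)² / 213.75 = 0.0073
  axial-flowered constricted-pod: (72 − 71.25)² / 71.25 = 0.0079
  terminal-flowered inflated-pod: (68 − 71.25)² / 71.25 = 0.1482
  terminal-flowered constricted-pod: (25 − 23.75)² / 23.75 = 0.0658
χ² = 0.0073 + 0.0079 + 0.1482 + 0.0658 = 0.2292 ≈ 0.229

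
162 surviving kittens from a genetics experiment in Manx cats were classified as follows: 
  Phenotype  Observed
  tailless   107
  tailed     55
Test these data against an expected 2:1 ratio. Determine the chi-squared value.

0.028

Expected counts for N = 162 under a 2:1 ratio (total parts = 3):
  tailless: 162 × 2/3 = 108
  tailed: 162 × 1/3 = 54
χ² = Σ (O − E)² / E
  tailless: (107 − 108)² / 108 = 0.0093
  tailed: (55 − 54)² / 54 = 0.0185
χ² = 0.0093 + 0.0185 = 0.0278 ≈ 0.028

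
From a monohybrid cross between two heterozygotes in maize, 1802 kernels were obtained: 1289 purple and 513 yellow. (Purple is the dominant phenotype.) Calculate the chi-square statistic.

For a monohybrid cross between heterozygotes with complete dominance, the expected phenotypic ratio is 3:1.
Expected counts for N = 1802 under a 3:1 ratio (total parts = 4):
  purple: 1802 × 3/4 = 1351.5
  yellow: 1802 × 1/4 = 450.5
χ² = Σ (O − E)² / E
  purple: (1289 − 1351.5)² / 1351.5 = 2.8903
  yellow: (513 − 450.5)² / 450.5 = 8.6709
χ² = 2.8903 + 8.6709 = 11.5612 ≈ 11.561

11.561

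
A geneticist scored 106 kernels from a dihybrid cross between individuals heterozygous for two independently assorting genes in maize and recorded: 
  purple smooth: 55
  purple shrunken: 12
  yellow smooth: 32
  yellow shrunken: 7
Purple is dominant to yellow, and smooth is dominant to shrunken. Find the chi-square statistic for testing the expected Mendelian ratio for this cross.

A dihybrid F₂ with independent assortment and complete dominance at both loci gives a 9:3:3:1 phenotypic ratio.
Under the 9:3:3:1 hypothesis (Σ ratio = 16, N = 106):
  purple smooth: 106 × 9/16 = 59.625
  purple shrunken: 106 × 3/16 = 19.875
  yellow smooth: 106 × 3/16 = 19.875
  yellow shrunken: 106 × 1/16 = 6.625
χ² = Σ (O − E)² / E
  purple smooth: (55 − 59.625)² / 59.625 = 0.3588
  purple shrunken: (12 − 19.875)² / 19.875 = 3.1203
  yellow smooth: (32 − 19.875)² / 19.875 = 7.3970
  yellow shrunken: (7 − 6.625)² / 6.625 = 0.0212
χ² = 0.3588 + 3.1203 + 7.3970 + 0.0212 = 10.8973 ≈ 10.897

10.897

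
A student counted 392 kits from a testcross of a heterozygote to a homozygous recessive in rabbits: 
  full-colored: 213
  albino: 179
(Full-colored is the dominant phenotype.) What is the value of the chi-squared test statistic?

2.949

A testcross of a heterozygote (Aa × aa) gives a 1:1 phenotypic ratio.
Total ratio parts = 2. Expected numbers out of 392:
  full-colored: 392 × 1/2 = 196
  albino: 392 × 1/2 = 196
χ² = Σ (O − E)² / E
  full-colored: (213 − 196)² / 196 = 1.4745
  albino: (179 − 196)² / 196 = 1.4745
χ² = 1.4745 + 1.4745 = 2.949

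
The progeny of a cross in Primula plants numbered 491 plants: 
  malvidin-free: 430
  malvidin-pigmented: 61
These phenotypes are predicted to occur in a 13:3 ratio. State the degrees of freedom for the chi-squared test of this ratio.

1

A goodness-of-fit test with 2 phenotype classes has df = 2 − 1 = 1.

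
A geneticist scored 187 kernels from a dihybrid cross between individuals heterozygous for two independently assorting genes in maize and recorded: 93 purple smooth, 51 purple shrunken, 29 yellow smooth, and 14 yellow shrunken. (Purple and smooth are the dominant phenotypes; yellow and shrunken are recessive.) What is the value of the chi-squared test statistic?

A dihybrid F₂ with independent assortment and complete dominance at both loci gives a 9:3:3:1 phenotypic ratio.
Under the 9:3:3:1 hypothesis (Σ ratio = 16, N = 187):
  purple smooth: 187 × 9/16 = 105.1875
  purple shrunken: 187 × 3/16 = 35.0625
  yellow smooth: 187 × 3/16 = 35.0625
  yellow shrunken: 187 × 1/16 = 11.6875
χ² = Σ (O − E)² / E
  purple smooth: (93 − 105.1875)² / 105.1875 = 1.4121
  purple shrunken: (51 − 35.0625)² / 35.0625 = 7.2443
  yellow smooth: (29 − 35.0625)² / 35.0625 = 1.0482
  yellow shrunken: (14 − 11.6875)² / 11.6875 = 0.4576
χ² = 1.4121 + 7.2443 + 1.0482 + 0.4576 = 10.1622 ≈ 10.162

10.162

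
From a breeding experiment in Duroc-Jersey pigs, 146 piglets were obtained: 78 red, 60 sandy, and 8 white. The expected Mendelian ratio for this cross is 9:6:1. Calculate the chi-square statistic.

Under the 9:6:1 hypothesis (Σ ratio = 16, N = 146):
  red: 146 × 9/16 = 82.125
  sandy: 146 × 6/16 = 54.75
  white: 146 × 1/16 = 9.125
χ² = Σ (O − E)² / E
  red: (78 − 82.125)² / 82.125 = 0.2072
  sandy: (60 − 54.75)² / 54.75 = 0.5034
  white: (8 − 9.125)² / 9.125 = 0.1387
χ² = 0.2072 + 0.5034 + 0.1387 = 0.8493 ≈ 0.849

0.849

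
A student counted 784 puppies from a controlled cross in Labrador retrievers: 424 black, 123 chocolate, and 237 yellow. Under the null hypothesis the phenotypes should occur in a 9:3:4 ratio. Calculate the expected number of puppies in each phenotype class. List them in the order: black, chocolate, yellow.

441, 147, 196

Under the 9:3:4 hypothesis (Σ ratio = 16, N = 784):
  black: 784 × 9/16 = 441
  chocolate: 784 × 3/16 = 147
  yellow: 784 × 4/16 = 196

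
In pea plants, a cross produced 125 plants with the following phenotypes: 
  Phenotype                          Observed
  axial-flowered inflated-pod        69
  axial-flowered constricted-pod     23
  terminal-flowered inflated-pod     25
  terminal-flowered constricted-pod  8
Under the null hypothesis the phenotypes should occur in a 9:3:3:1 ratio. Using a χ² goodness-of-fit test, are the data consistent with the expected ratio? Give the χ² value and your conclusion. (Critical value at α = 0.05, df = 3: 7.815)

Expected counts for N = 125 under a 9:3:3:1 ratio (total parts = 16):
  axial-flowered inflated-pod: 125 × 9/16 = 70.3125
  axial-flowered constricted-pod: 125 × 3/16 = 23.4375
  terminal-flowered inflated-pod: 125 × 3/16 = 23.4375
  terminal-flowered constricted-pod: 125 × 1/16 = 7.8125
χ² = Σ (O − E)² / E
  axial-flowered inflated-pod: (69 − 70.3125)² / 70.3125 = 0.0245
  axial-flowered constricted-pod: (23 − 23.4375)² / 23.4375 = 0.0082
  terminal-flowered inflated-pod: (25 − 23.4375)² / 23.4375 = 0.1042
  terminal-flowered constricted-pod: (8 − 7.8125)² / 7.8125 = 0.0045
χ² = 0.0245 + 0.0082 + 0.1042 + 0.0045 = 0.1414 ≈ 0.141
Degrees of freedom = 4 − 1 = 3; critical value at α = 0.05 is 7.815.
Since 0.141 < 7.815, we fail to reject the null hypothesis — the data are consistent with the 9:3:3:1 ratio.

0.141; consistent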